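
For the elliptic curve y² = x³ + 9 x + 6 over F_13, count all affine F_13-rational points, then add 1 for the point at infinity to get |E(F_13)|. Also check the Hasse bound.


Affine points = {(1, 4), (1, 9), (6, 4), (6, 9), (7, 3), (7, 10), (9, 6), (9, 7), (10, 2), (10, 11), (12, 3), (12, 10)}; affine count = 12; |E(F_13)| = 13.

Discriminant check: Δ ∝ 4a³ + 27b² = 4·9³ + 27·6² = 4·729 + 27·36 ≡ 1 (mod 13). Nonzero ⇒ E is nonsingular.
For each x ∈ F_13, compute rhs = x³ + 9·x + 6 mod 13, then count y ∈ F_13 with y² ≡ rhs.
  x = 0: rhs = 6, matching y values: none (0 points).
  x = 1: rhs = 3, matching y values: 4, 9 (2 points).
  x = 2: rhs = 6, matching y values: none (0 points).
  x = 3: rhs = 8, matching y values: none (0 points).
  x = 4: rhs = 2, matching y values: none (0 points).
  x = 5: rhs = 7, matching y values: none (0 points).
  x = 6: rhs = 3, matching y values: 4, 9 (2 points).
  x = 7: rhs = 9, matching y values: 3, 10 (2 points).
  x = 8: rhs = 5, matching y values: none (0 points).
  x = 9: rhs = 10, matching y values: 6, 7 (2 points).
  x = 10: rhs = 4, matching y values: 2, 11 (2 points).
  x = 11: rhs = 6, matching y values: none (0 points).
  x = 12: rhs = 9, matching y values: 3, 10 (2 points).
Total affine count: 12.
Full point count |E(F_13)| = 12 + 1 = 13.
Hasse bound: |13 − (13+1)| = |-1| = 1 ≤ 2√13 ≈ 7.2111 ✓.


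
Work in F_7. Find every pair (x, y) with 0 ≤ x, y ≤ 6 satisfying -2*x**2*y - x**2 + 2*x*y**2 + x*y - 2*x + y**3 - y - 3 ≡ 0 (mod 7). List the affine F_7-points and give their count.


Affine F_7-points: {(0, 3), (4, 4), (6, 1), (6, 4)}; count = 4.

For each of the 49 pairs (x, y) ∈ F_7², evaluate f(x, y) mod 7. Record the zeros.
  x = 0: [0↦4, 1↦4, 2↦3, 3↦0, 4↦1, 5↦5, 6↦4]  zeros at y ∈ {3}
  x = 1: [0↦1, 1↦2, 2↦6, 3↦5, 4↦5, 5↦5, 6↦4]  zeros at y ∈ ∅
  x = 2: [0↦3, 1↦1, 2↦6, 3↦3, 4↦5, 5↦4, 6↦6]  zeros at y ∈ ∅
  x = 3: [0↦3, 1↦1, 2↦3, 3↦1, 4↦1, 5↦2, 6↦3]  zeros at y ∈ ∅
  x = 4: [0↦1, 1↦2, 2↦4, 3↦6, 4↦0, 5↦6, 6↦2]  zeros at y ∈ {4}
  x = 5: [0↦4, 1↦4, 2↦2, 3↦4, 4↦2, 5↦2, 6↦3]  zeros at y ∈ ∅
  x = 6: [0↦5, 1↦0, 2↦4, 3↦2, 4↦0, 5↦4, 6↦6]  zeros at y ∈ {1, 4}
Collecting zeros: affine points = {(0, 3), (4, 4), (6, 1), (6, 4)}.
Total count |C(F_7)_aff| = 4.


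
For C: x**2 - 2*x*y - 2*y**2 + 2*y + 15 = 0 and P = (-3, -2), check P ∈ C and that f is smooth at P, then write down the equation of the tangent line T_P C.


Tangent line at P: -2*x + 16*y + 26 = 0.

Step 1: f(-3, -2) = 0, so P lies on C.
Step 2: partial derivatives
  f_x(x, y) = 2*x - 2*y, f_y(x, y) = -2*x - 4*y + 2.
  f_x(P) = -2, f_y(P) = 16 (gradient nonzero, so P is smooth).
Step 3: tangent line at P: -2·(x − -3) + 16·(y − -2) = 0.
Expanding: -2*x + 16*y + 26 = 0.


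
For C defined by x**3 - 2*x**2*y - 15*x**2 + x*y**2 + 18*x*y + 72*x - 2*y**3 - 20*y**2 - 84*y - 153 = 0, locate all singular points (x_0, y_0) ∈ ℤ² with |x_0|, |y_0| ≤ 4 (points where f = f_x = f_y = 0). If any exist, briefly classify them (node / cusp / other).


Singular points: {(3, -3)}; classification: cusp.

Compute partial derivatives:
  f_x = 3*x**2 - 4*x*y - 30*x + y**2 + 18*y + 72.
  f_y = -2*x**2 + 2*x*y + 18*x - 6*y**2 - 40*y - 84.
Scan x_0 ∈ {−4, ..., 4}. For each x_0, f_y(x_0, y) is a polynomial in y; find its integer roots y ∈ {−4, ..., 4}, then test f_x and f at those candidates.
  x = -4: f_y(-4, y) = -6*y**2 - 48*y - 188; no integer root y with |y| ≤ 4.
  x = -3: f_y(-3, y) = -6*y**2 - 46*y - 156; no integer root y with |y| ≤ 4.
  x = -2: f_y(-2, y) = -6*y**2 - 44*y - 128; no integer root y with |y| ≤ 4.
  x = -1: f_y(-1, y) = -6*y**2 - 42*y - 104; no integer root y with |y| ≤ 4.
  x = 0: f_y(0, y) = -6*y**2 - 40*y - 84; no integer root y with |y| ≤ 4.
  x = 1: f_y(1, y) = -6*y**2 - 38*y - 68; no integer root y with |y| ≤ 4.
  x = 2: f_y(2, y) = -6*y**2 - 36*y - 56; no integer root y with |y| ≤ 4.
  x = 3: f_y(3, y) = -6*y**2 - 34*y - 48; vanishes at y ∈ {-3}. (3, -3): f_x = 0, f = 0 — SINGULAR.
  x = 4: f_y(4, y) = -6*y**2 - 32*y - 44; no integer root y with |y| ≤ 4.
Only singular point on the grid: (3, -3).
Classify: substitute x = 3 + u, y = -3 + v and expand: f = u**3 - 2*u**2*v + u*v**2 - 2*v**3 + v**2.
No constant or linear terms (consistent with a singular point). Quadratic part: v**2. Cubic part: u**3 - 2*u**2*v + u*v**2 - 2*v**3.
The quadratic part v**2 is a perfect square, so there is a single (double) tangent line v = 0, i.e. y = -3. Restricting the cubic part to that line (v = 0) leaves u**3 ≠ 0, so f is not divisible by v and the branch is v² ≈ -u**3 to lowest order — this is a cusp.
Classification: cusp.


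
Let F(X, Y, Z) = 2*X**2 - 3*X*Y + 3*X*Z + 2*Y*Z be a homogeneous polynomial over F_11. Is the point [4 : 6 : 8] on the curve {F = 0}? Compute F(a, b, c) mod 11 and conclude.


F(4,6,8) ≡ 9 (mod 11); P is NOT on the curve.

Evaluate F(4, 6, 8) term-by-term (mod 11).
  2*X**2 ↦ 2·16·1·1 = 32
  -3*X*Y ↦ -3·4·6·1 = -72
  3*X*Z ↦ 3·4·1·8 = 96
  2*Y*Z ↦ 2·1·6·8 = 96
Sum: F(4, 6, 8) = (32) + (-72) + (96) + (96) = 152.
Reducing mod 11: 152 ≡ 9 (mod 11).
Since F(a, b, c) ≡ 9 ≠ 0 (mod 11), P does NOT lie on the curve.


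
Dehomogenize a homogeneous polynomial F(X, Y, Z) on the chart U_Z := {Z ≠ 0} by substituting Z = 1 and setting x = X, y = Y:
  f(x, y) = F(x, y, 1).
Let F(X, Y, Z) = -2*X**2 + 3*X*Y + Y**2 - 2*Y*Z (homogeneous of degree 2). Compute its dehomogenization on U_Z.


f(x, y) = -2*x**2 + 3*x*y + y**2 - 2*y

On U_Z we set Z = 1. Each monomial c·X^i·Y^j·Z^k in F becomes c·x^i·y^j·1^k = c·x^i·y^j.
Substituting Z = 1: F(X, Y, 1) = -2*x**2 + 3*x*y + y**2 - 2*y.
Note: deg(f) ≤ deg(F) = 2; strict inequality happens when F is divisible by Z (lost terms).


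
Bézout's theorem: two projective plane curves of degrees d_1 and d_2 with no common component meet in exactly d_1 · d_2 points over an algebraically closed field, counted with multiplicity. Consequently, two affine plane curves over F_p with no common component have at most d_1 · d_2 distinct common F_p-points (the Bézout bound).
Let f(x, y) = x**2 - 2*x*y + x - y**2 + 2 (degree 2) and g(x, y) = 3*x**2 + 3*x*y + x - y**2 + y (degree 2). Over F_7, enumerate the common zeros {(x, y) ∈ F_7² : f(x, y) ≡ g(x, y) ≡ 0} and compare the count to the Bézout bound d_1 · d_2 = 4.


Common zeros: {(5, 3)}; count = 1; Bézout bound = 4.

deg(f) = 2, deg(g) = 2, so Bézout bound = 4.
Scan x ∈ F_7. For each x, list the y ∈ F_7 with f(x, y) ≡ 0 and those with g(x, y) ≡ 0 (mod 7); the common zeros in that column are the intersection.
  x = 0: f ≡ 0 at y ∈ {3, 4}; g ≡ 0 at y ∈ {0, 1}; common: ∅.
  x = 1: f ≡ 0 at y ∈ ∅; g ≡ 0 at y ∈ {1, 3}; common: ∅.
  x = 2: f ≡ 0 at y ∈ ∅; g ≡ 0 at y ∈ {0}; common: ∅.
  x = 3: f ≡ 0 at y ∈ {0, 1}; g ≡ 0 at y ∈ ∅; common: ∅.
  x = 4: f ≡ 0 at y ∈ ∅; g ≡ 0 at y ∈ ∅; common: ∅.
  x = 5: f ≡ 0 at y ∈ {1, 3}; g ≡ 0 at y ∈ {3, 6}; common: {3}.
  x = 6: f ≡ 0 at y ∈ ∅; g ≡ 0 at y ∈ ∅; common: ∅.
Collecting: common zeros = {(5, 3)}, so the count is 1.
Comparison with the Bézout bound: 1 ≤ 4 = deg(f)·deg(g), as expected for curves with no common component (the affine F_7-count falls short of the bound because intersections may lie at infinity, over extension fields, or carry multiplicity).


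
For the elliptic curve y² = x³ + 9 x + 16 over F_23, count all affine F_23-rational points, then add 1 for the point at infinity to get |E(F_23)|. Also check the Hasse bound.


Affine points = {(0, 4), (0, 19), (1, 7), (1, 16), (3, 1), (3, 22), (4, 1), (4, 22), (5, 5), (5, 18), (7, 10), (7, 13), (8, 5), (8, 18), (10, 5), (10, 18), (12, 9), (12, 14), (16, 1), (16, 22), (19, 10), (19, 13), (20, 10), (20, 13), (21, 6), (21, 17), (22, 11), (22, 12)}; affine count = 28; |E(F_23)| = 29.

Discriminant check: Δ ∝ 4a³ + 27b² = 4·9³ + 27·16² = 4·729 + 27·256 ≡ 7 (mod 23). Nonzero ⇒ E is nonsingular.
For each x ∈ F_23, compute rhs = x³ + 9·x + 16 mod 23, then count y ∈ F_23 with y² ≡ rhs.
  x = 0: rhs = 16, matching y values: 4, 19 (2 points).
  x = 1: rhs = 3, matching y values: 7, 16 (2 points).
  x = 2: rhs = 19, matching y values: none (0 points).
  x = 3: rhs = 1, matching y values: 1, 22 (2 points).
  x = 4: rhs = 1, matching y values: 1, 22 (2 points).
  x = 5: rhs = 2, matching y values: 5, 18 (2 points).
  x = 6: rhs = 10, matching y values: none (0 points).
  x = 7: rhs = 8, matching y values: 10, 13 (2 points).
  x = 8: rhs = 2, matching y values: 5, 18 (2 points).
  x = 9: rhs = 21, matching y values: none (0 points).
  x = 10: rhs = 2, matching y values: 5, 18 (2 points).
  x = 11: rhs = 20, matching y values: none (0 points).
  x = 12: rhs = 12, matching y values: 9, 14 (2 points).
  x = 13: rhs = 7, matching y values: none (0 points).
  x = 14: rhs = 11, matching y values: none (0 points).
  x = 15: rhs = 7, matching y values: none (0 points).
  x = 16: rhs = 1, matching y values: 1, 22 (2 points).
  x = 17: rhs = 22, matching y values: none (0 points).
  x = 18: rhs = 7, matching y values: none (0 points).
  x = 19: rhs = 8, matching y values: 10, 13 (2 points).
  x = 20: rhs = 8, matching y values: 10, 13 (2 points).
  x = 21: rhs = 13, matching y values: 6, 17 (2 points).
  x = 22: rhs = 6, matching y values: 11, 12 (2 points).
Total affine count: 28.
Full point count |E(F_23)| = 28 + 1 = 29.
Hasse bound: |29 − (23+1)| = |5| = 5 ≤ 2√23 ≈ 9.5917 ✓.


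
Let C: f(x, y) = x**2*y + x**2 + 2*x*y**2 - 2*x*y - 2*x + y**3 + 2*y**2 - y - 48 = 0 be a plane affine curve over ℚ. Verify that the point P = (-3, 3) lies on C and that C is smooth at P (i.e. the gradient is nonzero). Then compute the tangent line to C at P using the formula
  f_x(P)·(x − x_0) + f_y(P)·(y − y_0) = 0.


Tangent line at P: -14*x + 17*y - 93 = 0.

Step 1: f(-3, 3) = 0, so P lies on C.
Step 2: partial derivatives
  f_x(x, y) = 2*x*y + 2*x + 2*y**2 - 2*y - 2, f_y(x, y) = x**2 + 4*x*y - 2*x + 3*y**2 + 4*y - 1.
  f_x(P) = -14, f_y(P) = 17 (gradient nonzero, so P is smooth).
Step 3: tangent line at P: -14·(x − -3) + 17·(y − 3) = 0.
Expanding: -14*x + 17*y - 93 = 0.


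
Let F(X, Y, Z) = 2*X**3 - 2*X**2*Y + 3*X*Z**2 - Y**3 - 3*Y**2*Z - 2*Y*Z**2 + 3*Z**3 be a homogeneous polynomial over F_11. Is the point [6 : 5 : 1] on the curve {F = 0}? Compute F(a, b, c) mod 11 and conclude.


F(6,5,1) ≡ 4 (mod 11); P is NOT on the curve.

Evaluate F(6, 5, 1) term-by-term (mod 11).
  2*X**3 ↦ 2·216·1·1 = 432
  -2*X**2*Y ↦ -2·36·5·1 = -360
  3*X*Z**2 ↦ 3·6·1·1 = 18
  -Y**3 ↦ -1·1·125·1 = -125
  -3*Y**2*Z ↦ -3·1·25·1 = -75
  -2*Y*Z**2 ↦ -2·1·5·1 = -10
  3*Z**3 ↦ 3·1·1·1 = 3
Sum: F(6, 5, 1) = (432) + (-360) + (18) + (-125) + (-75) + (-10) + (3) = -117.
Reducing mod 11: -117 ≡ 4 (mod 11).
Since F(a, b, c) ≡ 4 ≠ 0 (mod 11), P does NOT lie on the curve.


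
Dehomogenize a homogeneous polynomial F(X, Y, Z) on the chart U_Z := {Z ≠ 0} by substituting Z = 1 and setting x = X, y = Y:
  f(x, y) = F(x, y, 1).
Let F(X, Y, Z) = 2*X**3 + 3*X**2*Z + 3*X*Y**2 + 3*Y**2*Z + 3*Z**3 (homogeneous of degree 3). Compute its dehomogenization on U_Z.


f(x, y) = 2*x**3 + 3*x**2 + 3*x*y**2 + 3*y**2 + 3

On U_Z we set Z = 1. Each monomial c·X^i·Y^j·Z^k in F becomes c·x^i·y^j·1^k = c·x^i·y^j.
Substituting Z = 1: F(X, Y, 1) = 2*x**3 + 3*x**2 + 3*x*y**2 + 3*y**2 + 3.
Note: deg(f) ≤ deg(F) = 3; strict inequality happens when F is divisible by Z (lost terms).


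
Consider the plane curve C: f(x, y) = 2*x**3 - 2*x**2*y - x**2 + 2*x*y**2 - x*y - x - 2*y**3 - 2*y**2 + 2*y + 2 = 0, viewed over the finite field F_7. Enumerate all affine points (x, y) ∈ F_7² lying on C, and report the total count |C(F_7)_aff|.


Affine F_7-points: {(0, 1), (0, 6), (5, 1), (6, 0)}; count = 4.

For each of the 49 pairs (x, y) ∈ F_7², evaluate f(x, y) mod 7. Record the zeros.
  x = 0: [0↦2, 1↦0, 2↦3, 3↦6, 4↦4, 5↦6, 6↦0]  zeros at y ∈ {1, 6}
  x = 1: [0↦2, 1↦6, 2↦5, 3↦1, 4↦3, 5↦6, 6↦5]  zeros at y ∈ ∅
  x = 2: [0↦5, 1↦4, 2↦2, 3↦1, 4↦3, 5↦3, 6↦3]  zeros at y ∈ ∅
  x = 3: [0↦2, 1↦6, 2↦6, 3↦4, 4↦2, 5↦2, 6↦6]  zeros at y ∈ ∅
  x = 4: [0↦5, 1↦3, 2↦1, 3↦1, 4↦5, 5↦1, 6↦5]  zeros at y ∈ ∅
  x = 5: [0↦5, 1↦0, 2↦6, 3↦4, 4↦3, 5↦5, 6↦5]  zeros at y ∈ {1}
  x = 6: [0↦0, 1↦2, 2↦5, 3↦4, 4↦1, 5↦5, 6↦4]  zeros at y ∈ {0}
Collecting zeros: affine points = {(0, 1), (0, 6), (5, 1), (6, 0)}.
Total count |C(F_7)_aff| = 4.


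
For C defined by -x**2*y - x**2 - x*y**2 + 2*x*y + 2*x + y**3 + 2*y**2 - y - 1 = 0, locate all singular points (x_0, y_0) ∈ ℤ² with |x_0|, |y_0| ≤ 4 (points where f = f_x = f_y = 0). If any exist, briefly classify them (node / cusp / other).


Singular points: {(1, 0)}; classification: node.

Compute partial derivatives:
  f_x = -2*x*y - 2*x - y**2 + 2*y + 2.
  f_y = -x**2 - 2*x*y + 2*x + 3*y**2 + 4*y - 1.
Scan x_0 ∈ {−4, ..., 4}. For each x_0, f_y(x_0, y) is a polynomial in y; find its integer roots y ∈ {−4, ..., 4}, then test f_x and f at those candidates.
  x = -4: f_y(-4, y) = 3*y**2 + 12*y - 25; no integer root y with |y| ≤ 4.
  x = -3: f_y(-3, y) = 3*y**2 + 10*y - 16; no integer root y with |y| ≤ 4.
  x = -2: f_y(-2, y) = 3*y**2 + 8*y - 9; no integer root y with |y| ≤ 4.
  x = -1: f_y(-1, y) = 3*y**2 + 6*y - 4; no integer root y with |y| ≤ 4.
  x = 0: f_y(0, y) = 3*y**2 + 4*y - 1; no integer root y with |y| ≤ 4.
  x = 1: f_y(1, y) = 3*y**2 + 2*y; vanishes at y ∈ {0}. (1, 0): f_x = 0, f = 0 — SINGULAR.
  x = 2: f_y(2, y) = 3*y**2 - 1; no integer root y with |y| ≤ 4.
  x = 3: f_y(3, y) = 3*y**2 - 2*y - 4; no integer root y with |y| ≤ 4.
  x = 4: f_y(4, y) = 3*y**2 - 4*y - 9; no integer root y with |y| ≤ 4.
Only singular point on the grid: (1, 0).
Classify: substitute x = 1 + u, y = 0 + v and expand: f = -u**2*v - u**2 - u*v**2 + v**3 + v**2.
No constant or linear terms (consistent with a singular point). Quadratic part: -u**2 + v**2. Cubic part: -u**2*v - u*v**2 + v**3.
The quadratic part v**2 - u**2 = (v − u)(v + u) splits into two distinct linear factors, so there are two distinct tangent lines y − 0 = ±(x − 1) — this is a node (ordinary double point).
Classification: node.


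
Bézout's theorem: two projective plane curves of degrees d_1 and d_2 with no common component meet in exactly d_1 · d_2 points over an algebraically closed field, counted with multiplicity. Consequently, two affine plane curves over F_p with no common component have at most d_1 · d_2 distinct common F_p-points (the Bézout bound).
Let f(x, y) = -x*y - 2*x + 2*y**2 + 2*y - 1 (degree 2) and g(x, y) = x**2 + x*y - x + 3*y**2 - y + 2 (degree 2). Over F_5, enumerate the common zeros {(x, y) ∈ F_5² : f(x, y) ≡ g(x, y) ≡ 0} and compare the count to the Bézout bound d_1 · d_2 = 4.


Common zeros: {(1, 1)}; count = 1; Bézout bound = 4.

deg(f) = 2, deg(g) = 2, so Bézout bound = 4.
Scan x ∈ F_5. For each x, list the y ∈ F_5 with f(x, y) ≡ 0 and those with g(x, y) ≡ 0 (mod 5); the common zeros in that column are the intersection.
  x = 0: f ≡ 0 at y ∈ ∅; g ≡ 0 at y ∈ ∅; common: ∅.
  x = 1: f ≡ 0 at y ∈ {1}; g ≡ 0 at y ∈ {1, 4}; common: {1}.
  x = 2: f ≡ 0 at y ∈ {0}; g ≡ 0 at y ∈ ∅; common: ∅.
  x = 3: f ≡ 0 at y ∈ ∅; g ≡ 0 at y ∈ ∅; common: ∅.
  x = 4: f ≡ 0 at y ∈ {2, 4}; g ≡ 0 at y ∈ {1, 3}; common: ∅.
Collecting: common zeros = {(1, 1)}, so the count is 1.
Comparison with the Bézout bound: 1 ≤ 4 = deg(f)·deg(g), as expected for curves with no common component (the affine F_5-count falls short of the bound because intersections may lie at infinity, over extension fields, or carry multiplicity).


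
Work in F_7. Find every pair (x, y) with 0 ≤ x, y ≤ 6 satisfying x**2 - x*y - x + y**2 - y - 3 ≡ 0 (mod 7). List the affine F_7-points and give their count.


Affine F_7-points: {(1, 3), (1, 6), (3, 1), (3, 3), (6, 1), (6, 6)}; count = 6.

For each of the 49 pairs (x, y) ∈ F_7², evaluate f(x, y) mod 7. Record the zeros.
  x = 0: [0↦4, 1↦4, 2↦6, 3↦3, 4↦2, 5↦3, 6↦6]  zeros at y ∈ ∅
  x = 1: [0↦4, 1↦3, 2↦4, 3↦0, 4↦5, 5↦5, 6↦0]  zeros at y ∈ {3, 6}
  x = 2: [0↦6, 1↦4, 2↦4, 3↦6, 4↦3, 5↦2, 6↦3]  zeros at y ∈ ∅
  x = 3: [0↦3, 1↦0, 2↦6, 3↦0, 4↦3, 5↦1, 6↦1]  zeros at y ∈ {1, 3}
  x = 4: [0↦2, 1↦5, 2↦3, 3↦3, 4↦5, 5↦2, 6↦1]  zeros at y ∈ ∅
  x = 5: [0↦3, 1↦5, 2↦2, 3↦1, 4↦2, 5↦5, 6↦3]  zeros at y ∈ ∅
  x = 6: [0↦6, 1↦0, 2↦3, 3↦1, 4↦1, 5↦3, 6↦0]  zeros at y ∈ {1, 6}
Collecting zeros: affine points = {(1, 3), (1, 6), (3, 1), (3, 3), (6, 1), (6, 6)}.
Total count |C(F_7)_aff| = 6.


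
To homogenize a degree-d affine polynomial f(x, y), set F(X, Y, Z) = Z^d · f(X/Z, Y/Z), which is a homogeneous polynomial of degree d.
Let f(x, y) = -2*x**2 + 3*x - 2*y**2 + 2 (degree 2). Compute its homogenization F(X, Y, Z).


F(X, Y, Z) = -2*X**2 + 3*X*Z - 2*Y**2 + 2*Z**2

deg(f) = 2.
Substitute x = X/Z, y = Y/Z into f, then multiply by Z^2.
  monomial -2·x^2·y^0 ↦ -2·X^2·Y^0·Z^0.
  monomial 3·x^1·y^0 ↦ 3·X^1·Y^0·Z^1.
  monomial -2·x^0·y^2 ↦ -2·X^0·Y^2·Z^0.
  monomial 2·x^0·y^0 ↦ 2·X^0·Y^0·Z^2.
Collecting: F(X, Y, Z) = -2*X**2 + 3*X*Z - 2*Y**2 + 2*Z**2.


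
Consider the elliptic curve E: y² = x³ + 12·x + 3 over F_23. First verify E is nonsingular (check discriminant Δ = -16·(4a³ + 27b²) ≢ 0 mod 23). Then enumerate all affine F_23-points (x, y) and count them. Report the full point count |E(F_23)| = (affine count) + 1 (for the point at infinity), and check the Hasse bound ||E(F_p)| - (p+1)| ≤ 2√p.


Affine points = {(0, 7), (0, 16), (1, 4), (1, 19), (2, 9), (2, 14), (4, 0), (5, 2), (5, 21), (7, 4), (7, 19), (8, 6), (8, 17), (9, 9), (9, 14), (12, 9), (12, 14), (15, 4), (15, 19), (16, 6), (16, 17), (18, 5), (18, 18), (19, 11), (19, 12), (20, 3), (20, 20), (22, 6), (22, 17)}; affine count = 29; |E(F_23)| = 30.

Discriminant check: Δ ∝ 4a³ + 27b² = 4·12³ + 27·3² = 4·1728 + 27·9 ≡ 2 (mod 23). Nonzero ⇒ E is nonsingular.
For each x ∈ F_23, compute rhs = x³ + 12·x + 3 mod 23, then count y ∈ F_23 with y² ≡ rhs.
  x = 0: rhs = 3, matching y values: 7, 16 (2 points).
  x = 1: rhs = 16, matching y values: 4, 19 (2 points).
  x = 2: rhs = 12, matching y values: 9, 14 (2 points).
  x = 3: rhs = 20, matching y values: none (0 points).
  x = 4: rhs = 0, matching y values: 0 (1 points).
  x = 5: rhs = 4, matching y values: 2, 21 (2 points).
  x = 6: rhs = 15, matching y values: none (0 points).
  x = 7: rhs = 16, matching y values: 4, 19 (2 points).
  x = 8: rhs = 13, matching y values: 6, 17 (2 points).
  x = 9: rhs = 12, matching y values: 9, 14 (2 points).
  x = 10: rhs = 19, matching y values: none (0 points).
  x = 11: rhs = 17, matching y values: none (0 points).
  x = 12: rhs = 12, matching y values: 9, 14 (2 points).
  x = 13: rhs = 10, matching y values: none (0 points).
  x = 14: rhs = 17, matching y values: none (0 points).
  x = 15: rhs = 16, matching y values: 4, 19 (2 points).
  x = 16: rhs = 13, matching y values: 6, 17 (2 points).
  x = 17: rhs = 14, matching y values: none (0 points).
  x = 18: rhs = 2, matching y values: 5, 18 (2 points).
  x = 19: rhs = 6, matching y values: 11, 12 (2 points).
  x = 20: rhs = 9, matching y values: 3, 20 (2 points).
  x = 21: rhs = 17, matching y values: none (0 points).
  x = 22: rhs = 13, matching y values: 6, 17 (2 points).
Total affine count: 29.
Full point count |E(F_23)| = 29 + 1 = 30.
Hasse bound: |30 − (23+1)| = |6| = 6 ≤ 2√23 ≈ 9.5917 ✓.


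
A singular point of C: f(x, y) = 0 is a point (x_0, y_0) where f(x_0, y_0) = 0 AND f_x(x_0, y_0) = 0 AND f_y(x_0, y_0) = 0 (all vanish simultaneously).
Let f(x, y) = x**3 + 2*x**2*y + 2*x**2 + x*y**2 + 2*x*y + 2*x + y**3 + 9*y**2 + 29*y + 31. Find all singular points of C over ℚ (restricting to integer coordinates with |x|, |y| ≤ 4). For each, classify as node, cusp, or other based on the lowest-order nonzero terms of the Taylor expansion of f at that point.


Singular points: {(1, -3)}; classification: node.

Compute partial derivatives:
  f_x = 3*x**2 + 4*x*y + 4*x + y**2 + 2*y + 2.
  f_y = 2*x**2 + 2*x*y + 2*x + 3*y**2 + 18*y + 29.
Scan x_0 ∈ {−4, ..., 4}. For each x_0, f_y(x_0, y) is a polynomial in y; find its integer roots y ∈ {−4, ..., 4}, then test f_x and f at those candidates.
  x = -4: f_y(-4, y) = 3*y**2 + 10*y + 53; no integer root y with |y| ≤ 4.
  x = -3: f_y(-3, y) = 3*y**2 + 12*y + 41; no integer root y with |y| ≤ 4.
  x = -2: f_y(-2, y) = 3*y**2 + 14*y + 33; no integer root y with |y| ≤ 4.
  x = -1: f_y(-1, y) = 3*y**2 + 16*y + 29; no integer root y with |y| ≤ 4.
  x = 0: f_y(0, y) = 3*y**2 + 18*y + 29; no integer root y with |y| ≤ 4.
  x = 1: f_y(1, y) = 3*y**2 + 20*y + 33; vanishes at y ∈ {-3}. (1, -3): f_x = 0, f = 0 — SINGULAR.
  x = 2: f_y(2, y) = 3*y**2 + 22*y + 41; no integer root y with |y| ≤ 4.
  x = 3: f_y(3, y) = 3*y**2 + 24*y + 53; no integer root y with |y| ≤ 4.
  x = 4: f_y(4, y) = 3*y**2 + 26*y + 69; no integer root y with |y| ≤ 4.
Only singular point on the grid: (1, -3).
Classify: substitute x = 1 + u, y = -3 + v and expand: f = u**3 + 2*u**2*v - u**2 + u*v**2 + v**3 + v**2.
No constant or linear terms (consistent with a singular point). Quadratic part: -u**2 + v**2. Cubic part: u**3 + 2*u**2*v + u*v**2 + v**3.
The quadratic part v**2 - u**2 = (v − u)(v + u) splits into two distinct linear factors, so there are two distinct tangent lines y − -3 = ±(x − 1) — this is a node (ordinary double point).
Classification: node.


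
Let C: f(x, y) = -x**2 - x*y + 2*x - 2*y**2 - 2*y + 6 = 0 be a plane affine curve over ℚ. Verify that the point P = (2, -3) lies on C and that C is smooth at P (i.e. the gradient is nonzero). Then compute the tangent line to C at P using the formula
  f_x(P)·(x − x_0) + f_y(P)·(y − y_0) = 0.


Tangent line at P: x + 8*y + 22 = 0.

Step 1: f(2, -3) = 0, so P lies on C.
Step 2: partial derivatives
  f_x(x, y) = -2*x - y + 2, f_y(x, y) = -x - 4*y - 2.
  f_x(P) = 1, f_y(P) = 8 (gradient nonzero, so P is smooth).
Step 3: tangent line at P: 1·(x − 2) + 8·(y − -3) = 0.
Expanding: x + 8*y + 22 = 0.


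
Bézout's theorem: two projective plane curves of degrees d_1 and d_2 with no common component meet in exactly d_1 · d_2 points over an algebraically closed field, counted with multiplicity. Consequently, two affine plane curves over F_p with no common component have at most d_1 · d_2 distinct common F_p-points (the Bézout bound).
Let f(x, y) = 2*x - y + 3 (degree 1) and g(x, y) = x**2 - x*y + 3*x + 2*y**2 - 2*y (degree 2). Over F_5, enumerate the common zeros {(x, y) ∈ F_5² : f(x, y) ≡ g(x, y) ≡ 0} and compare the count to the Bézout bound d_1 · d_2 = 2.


Common zeros: {(2, 2), (3, 4)}; count = 2; Bézout bound = 2.

deg(f) = 1, deg(g) = 2, so Bézout bound = 2.
Scan x ∈ F_5. For each x, list the y ∈ F_5 with f(x, y) ≡ 0 and those with g(x, y) ≡ 0 (mod 5); the common zeros in that column are the intersection.
  x = 0: f ≡ 0 at y ∈ {3}; g ≡ 0 at y ∈ {0, 1}; common: ∅.
  x = 1: f ≡ 0 at y ∈ {0}; g ≡ 0 at y ∈ ∅; common: ∅.
  x = 2: f ≡ 0 at y ∈ {2}; g ≡ 0 at y ∈ {0, 2}; common: {2}.
  x = 3: f ≡ 0 at y ∈ {4}; g ≡ 0 at y ∈ {1, 4}; common: {4}.
  x = 4: f ≡ 0 at y ∈ {1}; g ≡ 0 at y ∈ ∅; common: ∅.
Collecting: common zeros = {(2, 2), (3, 4)}, so the count is 2.
Comparison with the Bézout bound: 2 ≤ 2 = deg(f)·deg(g), as expected for curves with no common component (the bound is attained).


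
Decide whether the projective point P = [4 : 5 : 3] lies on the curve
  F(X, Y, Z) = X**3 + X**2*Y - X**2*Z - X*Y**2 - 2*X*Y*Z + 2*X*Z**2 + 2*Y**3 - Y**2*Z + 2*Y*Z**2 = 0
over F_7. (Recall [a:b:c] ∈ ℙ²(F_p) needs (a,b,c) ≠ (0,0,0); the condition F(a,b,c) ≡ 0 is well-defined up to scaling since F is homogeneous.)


F(4,5,3) ≡ 3 (mod 7); P is NOT on the curve.

Evaluate F(4, 5, 3) term-by-term (mod 7).
  X**3 ↦ 1·64·1·1 = 64
  X**2*Y ↦ 1·16·5·1 = 80
  -X**2*Z ↦ -1·16·1·3 = -48
  -X*Y**2 ↦ -1·4·25·1 = -100
  -2*X*Y*Z ↦ -2·4·5·3 = -120
  2*X*Z**2 ↦ 2·4·1·9 = 72
  2*Y**3 ↦ 2·1·125·1 = 250
  -Y**2*Z ↦ -1·1·25·3 = -75
  2*Y*Z**2 ↦ 2·1·5·9 = 90
Sum: F(4, 5, 3) = (64) + (80) + (-48) + (-100) + (-120) + (72) + (250) + (-75) + (90) = 213.
Reducing mod 7: 213 ≡ 3 (mod 7).
Since F(a, b, c) ≡ 3 ≠ 0 (mod 7), P does NOT lie on the curve.


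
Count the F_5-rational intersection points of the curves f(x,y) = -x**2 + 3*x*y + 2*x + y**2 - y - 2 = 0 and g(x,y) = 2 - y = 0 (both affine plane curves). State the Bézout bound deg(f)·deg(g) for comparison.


Common zeros: {(0, 2), (3, 2)}; count = 2; Bézout bound = 2.

deg(f) = 2, deg(g) = 1, so Bézout bound = 2.
Scan x ∈ F_5. For each x, list the y ∈ F_5 with f(x, y) ≡ 0 and those with g(x, y) ≡ 0 (mod 5); the common zeros in that column are the intersection.
  x = 0: f ≡ 0 at y ∈ {2, 4}; g ≡ 0 at y ∈ {2}; common: {2}.
  x = 1: f ≡ 0 at y ∈ ∅; g ≡ 0 at y ∈ {2}; common: ∅.
  x = 2: f ≡ 0 at y ∈ ∅; g ≡ 0 at y ∈ {2}; common: ∅.
  x = 3: f ≡ 0 at y ∈ {0, 2}; g ≡ 0 at y ∈ {2}; common: {2}.
  x = 4: f ≡ 0 at y ∈ {0, 4}; g ≡ 0 at y ∈ {2}; common: ∅.
Collecting: common zeros = {(0, 2), (3, 2)}, so the count is 2.
Comparison with the Bézout bound: 2 ≤ 2 = deg(f)·deg(g), as expected for curves with no common component (the bound is attained).


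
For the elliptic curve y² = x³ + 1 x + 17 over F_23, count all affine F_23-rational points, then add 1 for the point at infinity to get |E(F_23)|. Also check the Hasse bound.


Affine points = {(2, 2), (2, 21), (3, 1), (3, 22), (4, 4), (4, 19), (5, 3), (5, 20), (6, 3), (6, 20), (8, 10), (8, 13), (11, 5), (11, 18), (12, 3), (12, 20), (15, 7), (15, 16), (16, 9), (16, 14), (17, 5), (17, 18), (18, 5), (18, 18), (19, 8), (19, 15)}; affine count = 26; |E(F_23)| = 27.

Discriminant check: Δ ∝ 4a³ + 27b² = 4·1³ + 27·17² = 4·1 + 27·289 ≡ 10 (mod 23). Nonzero ⇒ E is nonsingular.
For each x ∈ F_23, compute rhs = x³ + 1·x + 17 mod 23, then count y ∈ F_23 with y² ≡ rhs.
  x = 0: rhs = 17, matching y values: none (0 points).
  x = 1: rhs = 19, matching y values: none (0 points).
  x = 2: rhs = 4, matching y values: 2, 21 (2 points).
  x = 3: rhs = 1, matching y values: 1, 22 (2 points).
  x = 4: rhs = 16, matching y values: 4, 19 (2 points).
  x = 5: rhs = 9, matching y values: 3, 20 (2 points).
  x = 6: rhs = 9, matching y values: 3, 20 (2 points).
  x = 7: rhs = 22, matching y values: none (0 points).
  x = 8: rhs = 8, matching y values: 10, 13 (2 points).
  x = 9: rhs = 19, matching y values: none (0 points).
  x = 10: rhs = 15, matching y values: none (0 points).
  x = 11: rhs = 2, matching y values: 5, 18 (2 points).
  x = 12: rhs = 9, matching y values: 3, 20 (2 points).
  x = 13: rhs = 19, matching y values: none (0 points).
  x = 14: rhs = 15, matching y values: none (0 points).
  x = 15: rhs = 3, matching y values: 7, 16 (2 points).
  x = 16: rhs = 12, matching y values: 9, 14 (2 points).
  x = 17: rhs = 2, matching y values: 5, 18 (2 points).
  x = 18: rhs = 2, matching y values: 5, 18 (2 points).
  x = 19: rhs = 18, matching y values: 8, 15 (2 points).
  x = 20: rhs = 10, matching y values: none (0 points).
  x = 21: rhs = 7, matching y values: none (0 points).
  x = 22: rhs = 15, matching y values: none (0 points).
Total affine count: 26.
Full point count |E(F_23)| = 26 + 1 = 27.
Hasse bound: |27 − (23+1)| = |3| = 3 ≤ 2√23 ≈ 9.5917 ✓.


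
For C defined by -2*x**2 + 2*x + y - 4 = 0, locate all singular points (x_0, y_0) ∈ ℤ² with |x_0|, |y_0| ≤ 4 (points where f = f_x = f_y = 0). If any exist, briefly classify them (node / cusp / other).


No singular points in the scanned grid; C is smooth there.

Compute partial derivatives:
  f_x = 2 - 4*x.
  f_y = 1.
f_y = 1 is a nonzero constant, so f_y never vanishes: no point (x, y) can satisfy f = f_x = f_y = 0. In particular no (x, y) ∈ {−4, ..., 4}² is singular; the curve is smooth.


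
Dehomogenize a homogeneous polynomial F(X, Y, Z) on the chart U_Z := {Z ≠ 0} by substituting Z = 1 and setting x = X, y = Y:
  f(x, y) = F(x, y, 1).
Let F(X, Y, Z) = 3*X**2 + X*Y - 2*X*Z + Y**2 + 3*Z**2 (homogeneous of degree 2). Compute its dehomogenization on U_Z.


f(x, y) = 3*x**2 + x*y - 2*x + y**2 + 3

On U_Z we set Z = 1. Each monomial c·X^i·Y^j·Z^k in F becomes c·x^i·y^j·1^k = c·x^i·y^j.
Substituting Z = 1: F(X, Y, 1) = 3*x**2 + x*y - 2*x + y**2 + 3.
Note: deg(f) ≤ deg(F) = 2; strict inequality happens when F is divisible by Z (lost terms).


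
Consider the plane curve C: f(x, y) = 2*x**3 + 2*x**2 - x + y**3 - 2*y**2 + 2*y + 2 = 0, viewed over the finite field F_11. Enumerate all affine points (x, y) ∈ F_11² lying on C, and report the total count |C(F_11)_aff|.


Affine F_11-points: {(1, 7), (1, 10), (3, 7), (3, 10), (4, 4), (5, 0), (6, 7), (6, 10), (7, 6), (7, 9), (9, 2), (9, 3), (9, 8), (10, 5)}; count = 14.

For each of the 121 pairs (x, y) ∈ F_11², evaluate f(x, y) mod 11. Record the zeros.
  x = 0: [0↦2, 1↦3, 2↦6, 3↦6, 4↦9, 5↦10, 6↦4, 7↦8, 8↦6, 9↦4, 10↦8]  zeros at y ∈ ∅
  x = 1: [0↦5, 1↦6, 2↦9, 3↦9, 4↦1, 5↦2, 6↦7, 7↦0, 8↦9, 9↦7, 10↦0]  zeros at y ∈ {7, 10}
  x = 2: [0↦2, 1↦3, 2↦6, 3↦6, 4↦9, 5↦10, 6↦4, 7↦8, 8↦6, 9↦4, 10↦8]  zeros at y ∈ ∅
  x = 3: [0↦5, 1↦6, 2↦9, 3↦9, 4↦1, 5↦2, 6↦7, 7↦0, 8↦9, 9↦7, 10↦0]  zeros at y ∈ {7, 10}
  x = 4: [0↦4, 1↦5, 2↦8, 3↦8, 4↦0, 5↦1, 6↦6, 7↦10, 8↦8, 9↦6, 10↦10]  zeros at y ∈ {4}
  x = 5: [0↦0, 1↦1, 2↦4, 3↦4, 4↦7, 5↦8, 6↦2, 7↦6, 8↦4, 9↦2, 10↦6]  zeros at y ∈ {0}
  x = 6: [0↦5, 1↦6, 2↦9, 3↦9, 4↦1, 5↦2, 6↦7, 7↦0, 8↦9, 9↦7, 10↦0]  zeros at y ∈ {7, 10}
  x = 7: [0↦9, 1↦10, 2↦2, 3↦2, 4↦5, 5↦6, 6↦0, 7↦4, 8↦2, 9↦0, 10↦4]  zeros at y ∈ {6, 9}
  x = 8: [0↦2, 1↦3, 2↦6, 3↦6, 4↦9, 5↦10, 6↦4, 7↦8, 8↦6, 9↦4, 10↦8]  zeros at y ∈ ∅
  x = 9: [0↦7, 1↦8, 2↦0, 3↦0, 4↦3, 5↦4, 6↦9, 7↦2, 8↦0, 9↦9, 10↦2]  zeros at y ∈ {2, 3, 8}
  x = 10: [0↦3, 1↦4, 2↦7, 3↦7, 4↦10, 5↦0, 6↦5, 7↦9, 8↦7, 9↦5, 10↦9]  zeros at y ∈ {5}
Collecting zeros: affine points = {(1, 7), (1, 10), (3, 7), (3, 10), (4, 4), (5, 0), (6, 7), (6, 10), (7, 6), (7, 9), (9, 2), (9, 3), (9, 8), (10, 5)}.
Total count |C(F_11)_aff| = 14.


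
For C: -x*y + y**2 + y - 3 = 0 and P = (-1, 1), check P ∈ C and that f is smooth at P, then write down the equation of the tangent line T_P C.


Tangent line at P: -x + 4*y - 5 = 0.

Step 1: f(-1, 1) = 0, so P lies on C.
Step 2: partial derivatives
  f_x(x, y) = -y, f_y(x, y) = -x + 2*y + 1.
  f_x(P) = -1, f_y(P) = 4 (gradient nonzero, so P is smooth).
Step 3: tangent line at P: -1·(x − -1) + 4·(y − 1) = 0.
Expanding: -x + 4*y - 5 = 0.


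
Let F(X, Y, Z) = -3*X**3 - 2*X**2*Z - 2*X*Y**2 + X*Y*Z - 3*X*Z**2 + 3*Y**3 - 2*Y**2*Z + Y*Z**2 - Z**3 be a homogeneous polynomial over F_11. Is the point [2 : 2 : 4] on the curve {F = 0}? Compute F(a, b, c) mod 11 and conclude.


F(2,2,4) ≡ 6 (mod 11); P is NOT on the curve.

Evaluate F(2, 2, 4) term-by-term (mod 11).
  -3*X**3 ↦ -3·8·1·1 = -24
  -2*X**2*Z ↦ -2·4·1·4 = -32
  -2*X*Y**2 ↦ -2·2·4·1 = -16
  X*Y*Z ↦ 1·2·2·4 = 16
  -3*X*Z**2 ↦ -3·2·1·16 = -96
  3*Y**3 ↦ 3·1·8·1 = 24
  -2*Y**2*Z ↦ -2·1·4·4 = -32
  Y*Z**2 ↦ 1·1·2·16 = 32
  -Z**3 ↦ -1·1·1·64 = -64
Sum: F(2, 2, 4) = (-24) + (-32) + (-16) + (16) + (-96) + (24) + (-32) + (32) + (-64) = -192.
Reducing mod 11: -192 ≡ 6 (mod 11).
Since F(a, b, c) ≡ 6 ≠ 0 (mod 11), P does NOT lie on the curve.


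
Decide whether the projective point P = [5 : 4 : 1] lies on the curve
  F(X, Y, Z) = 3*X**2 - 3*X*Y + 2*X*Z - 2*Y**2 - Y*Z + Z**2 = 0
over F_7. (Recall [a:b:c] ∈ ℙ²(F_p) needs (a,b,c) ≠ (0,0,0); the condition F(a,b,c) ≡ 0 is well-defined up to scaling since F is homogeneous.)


F(5,4,1) ≡ 4 (mod 7); P is NOT on the curve.

Evaluate F(5, 4, 1) term-by-term (mod 7).
  3*X**2 ↦ 3·25·1·1 = 75
  -3*X*Y ↦ -3·5·4·1 = -60
  2*X*Z ↦ 2·5·1·1 = 10
  -2*Y**2 ↦ -2·1·16·1 = -32
  -Y*Z ↦ -1·1·4·1 = -4
  Z**2 ↦ 1·1·1·1 = 1
Sum: F(5, 4, 1) = (75) + (-60) + (10) + (-32) + (-4) + (1) = -10.
Reducing mod 7: -10 ≡ 4 (mod 7).
Since F(a, b, c) ≡ 4 ≠ 0 (mod 7), P does NOT lie on the curve.


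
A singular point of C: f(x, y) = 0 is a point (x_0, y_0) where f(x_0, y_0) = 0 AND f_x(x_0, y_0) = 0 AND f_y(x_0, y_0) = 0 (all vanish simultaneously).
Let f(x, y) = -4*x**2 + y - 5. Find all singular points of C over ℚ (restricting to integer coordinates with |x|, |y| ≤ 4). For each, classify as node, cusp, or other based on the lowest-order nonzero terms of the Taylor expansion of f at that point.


No singular points in the scanned grid; C is smooth there.

Compute partial derivatives:
  f_x = -8*x.
  f_y = 1.
f_y = 1 is a nonzero constant, so f_y never vanishes: no point (x, y) can satisfy f = f_x = f_y = 0. In particular no (x, y) ∈ {−4, ..., 4}² is singular; the curve is smooth.


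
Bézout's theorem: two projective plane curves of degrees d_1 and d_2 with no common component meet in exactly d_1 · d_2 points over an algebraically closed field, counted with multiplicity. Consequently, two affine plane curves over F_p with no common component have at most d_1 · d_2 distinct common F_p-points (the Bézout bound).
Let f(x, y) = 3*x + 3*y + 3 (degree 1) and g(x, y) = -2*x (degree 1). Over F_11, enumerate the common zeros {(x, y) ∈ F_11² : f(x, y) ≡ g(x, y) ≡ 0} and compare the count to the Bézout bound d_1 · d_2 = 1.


Common zeros: {(0, 10)}; count = 1; Bézout bound = 1.

deg(f) = 1, deg(g) = 1, so Bézout bound = 1.
Scan x ∈ F_11. For each x, list the y ∈ F_11 with f(x, y) ≡ 0 and those with g(x, y) ≡ 0 (mod 11); the common zeros in that column are the intersection.
  x = 0: f ≡ 0 at y ∈ {10}; g ≡ 0 at y ∈ {0, 1, 2, 3, 4, 5, 6, 7, 8, 9, 10}; common: {10}.
  x = 1: f ≡ 0 at y ∈ {9}; g ≡ 0 at y ∈ ∅; common: ∅.
  x = 2: f ≡ 0 at y ∈ {8}; g ≡ 0 at y ∈ ∅; common: ∅.
  x = 3: f ≡ 0 at y ∈ {7}; g ≡ 0 at y ∈ ∅; common: ∅.
  x = 4: f ≡ 0 at y ∈ {6}; g ≡ 0 at y ∈ ∅; common: ∅.
  x = 5: f ≡ 0 at y ∈ {5}; g ≡ 0 at y ∈ ∅; common: ∅.
  x = 6: f ≡ 0 at y ∈ {4}; g ≡ 0 at y ∈ ∅; common: ∅.
  x = 7: f ≡ 0 at y ∈ {3}; g ≡ 0 at y ∈ ∅; common: ∅.
  x = 8: f ≡ 0 at y ∈ {2}; g ≡ 0 at y ∈ ∅; common: ∅.
  x = 9: f ≡ 0 at y ∈ {1}; g ≡ 0 at y ∈ ∅; common: ∅.
  x = 10: f ≡ 0 at y ∈ {0}; g ≡ 0 at y ∈ ∅; common: ∅.
Collecting: common zeros = {(0, 10)}, so the count is 1.
Comparison with the Bézout bound: 1 ≤ 1 = deg(f)·deg(g), as expected for curves with no common component (the bound is attained).


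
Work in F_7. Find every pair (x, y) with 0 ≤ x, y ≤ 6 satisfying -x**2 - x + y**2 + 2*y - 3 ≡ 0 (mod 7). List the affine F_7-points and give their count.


Affine F_7-points: {(0, 1), (0, 4), (3, 2), (3, 3), (6, 1), (6, 4)}; count = 6.

For each of the 49 pairs (x, y) ∈ F_7², evaluate f(x, y) mod 7. Record the zeros.
  x = 0: [0↦4, 1↦0, 2↦5, 3↦5, 4↦0, 5↦4, 6↦3]  zeros at y ∈ {1, 4}
  x = 1: [0↦2, 1↦5, 2↦3, 3↦3, 4↦5, 5↦2, 6↦1]  zeros at y ∈ ∅
  x = 2: [0↦5, 1↦1, 2↦6, 3↦6, 4↦1, 5↦5, 6↦4]  zeros at y ∈ ∅
  x = 3: [0↦6, 1↦2, 2↦0, 3↦0, 4↦2, 5↦6, 6↦5]  zeros at y ∈ {2, 3}
  x = 4: [0↦5, 1↦1, 2↦6, 3↦6, 4↦1, 5↦5, 6↦4]  zeros at y ∈ ∅
  x = 5: [0↦2, 1↦5, 2↦3, 3↦3, 4↦5, 5↦2, 6↦1]  zeros at y ∈ ∅
  x = 6: [0↦4, 1↦0, 2↦5, 3↦5, 4↦0, 5↦4, 6↦3]  zeros at y ∈ {1, 4}
Collecting zeros: affine points = {(0, 1), (0, 4), (3, 2), (3, 3), (6, 1), (6, 4)}.
Total count |C(F_7)_aff| = 6.


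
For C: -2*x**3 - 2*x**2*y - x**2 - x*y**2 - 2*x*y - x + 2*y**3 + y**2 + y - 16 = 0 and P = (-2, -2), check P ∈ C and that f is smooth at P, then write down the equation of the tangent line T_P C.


Tangent line at P: -37*x + 9*y - 56 = 0.

Step 1: f(-2, -2) = 0, so P lies on C.
Step 2: partial derivatives
  f_x(x, y) = -6*x**2 - 4*x*y - 2*x - y**2 - 2*y - 1, f_y(x, y) = -2*x**2 - 2*x*y - 2*x + 6*y**2 + 2*y + 1.
  f_x(P) = -37, f_y(P) = 9 (gradient nonzero, so P is smooth).
Step 3: tangent line at P: -37·(x − -2) + 9·(y − -2) = 0.
Expanding: -37*x + 9*y - 56 = 0.


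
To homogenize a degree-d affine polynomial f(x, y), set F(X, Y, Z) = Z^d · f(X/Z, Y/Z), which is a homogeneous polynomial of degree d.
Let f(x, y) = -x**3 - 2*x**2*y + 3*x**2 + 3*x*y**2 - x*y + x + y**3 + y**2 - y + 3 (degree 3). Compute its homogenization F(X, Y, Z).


F(X, Y, Z) = -X**3 - 2*X**2*Y + 3*X**2*Z + 3*X*Y**2 - X*Y*Z + X*Z**2 + Y**3 + Y**2*Z - Y*Z**2 + 3*Z**3

deg(f) = 3.
Substitute x = X/Z, y = Y/Z into f, then multiply by Z^3.
  monomial -1·x^3·y^0 ↦ -1·X^3·Y^0·Z^0.
  monomial -2·x^2·y^1 ↦ -2·X^2·Y^1·Z^0.
  monomial 3·x^2·y^0 ↦ 3·X^2·Y^0·Z^1.
  monomial 3·x^1·y^2 ↦ 3·X^1·Y^2·Z^0.
  monomial -1·x^1·y^1 ↦ -1·X^1·Y^1·Z^1.
  monomial 1·x^1·y^0 ↦ 1·X^1·Y^0·Z^2.
  monomial 1·x^0·y^3 ↦ 1·X^0·Y^3·Z^0.
  monomial 1·x^0·y^2 ↦ 1·X^0·Y^2·Z^1.
  monomial -1·x^0·y^1 ↦ -1·X^0·Y^1·Z^2.
  monomial 3·x^0·y^0 ↦ 3·X^0·Y^0·Z^3.
Collecting: F(X, Y, Z) = -X**3 - 2*X**2*Y + 3*X**2*Z + 3*X*Y**2 - X*Y*Z + X*Z**2 + Y**3 + Y**2*Z - Y*Z**2 + 3*Z**3.


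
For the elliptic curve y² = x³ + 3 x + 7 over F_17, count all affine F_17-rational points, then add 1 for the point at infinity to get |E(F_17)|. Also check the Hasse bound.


Affine points = {(2, 2), (2, 15), (3, 3), (3, 14), (4, 7), (4, 10), (8, 4), (8, 13), (9, 7), (9, 10), (10, 0), (13, 4), (13, 13)}; affine count = 13; |E(F_17)| = 14.

Discriminant check: Δ ∝ 4a³ + 27b² = 4·3³ + 27·7² = 4·27 + 27·49 ≡ 3 (mod 17). Nonzero ⇒ E is nonsingular.
For each x ∈ F_17, compute rhs = x³ + 3·x + 7 mod 17, then count y ∈ F_17 with y² ≡ rhs.
  x = 0: rhs = 7, matching y values: none (0 points).
  x = 1: rhs = 11, matching y values: none (0 points).
  x = 2: rhs = 4, matching y values: 2, 15 (2 points).
  x = 3: rhs = 9, matching y values: 3, 14 (2 points).
  x = 4: rhs = 15, matching y values: 7, 10 (2 points).
  x = 5: rhs = 11, matching y values: none (0 points).
  x = 6: rhs = 3, matching y values: none (0 points).
  x = 7: rhs = 14, matching y values: none (0 points).
  x = 8: rhs = 16, matching y values: 4, 13 (2 points).
  x = 9: rhs = 15, matching y values: 7, 10 (2 points).
  x = 10: rhs = 0, matching y values: 0 (1 points).
  x = 11: rhs = 11, matching y values: none (0 points).
  x = 12: rhs = 3, matching y values: none (0 points).
  x = 13: rhs = 16, matching y values: 4, 13 (2 points).
  x = 14: rhs = 5, matching y values: none (0 points).
  x = 15: rhs = 10, matching y values: none (0 points).
  x = 16: rhs = 3, matching y values: none (0 points).
Total affine count: 13.
Full point count |E(F_17)| = 13 + 1 = 14.
Hasse bound: |14 − (17+1)| = |-4| = 4 ≤ 2√17 ≈ 8.2462 ✓.


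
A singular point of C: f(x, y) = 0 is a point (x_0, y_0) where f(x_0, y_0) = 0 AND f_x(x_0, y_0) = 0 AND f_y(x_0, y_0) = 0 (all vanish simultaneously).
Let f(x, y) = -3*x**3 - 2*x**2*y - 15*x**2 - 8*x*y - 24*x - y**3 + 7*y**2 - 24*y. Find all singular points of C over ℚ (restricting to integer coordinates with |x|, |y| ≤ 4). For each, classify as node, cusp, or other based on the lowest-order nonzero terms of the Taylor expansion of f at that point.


Singular points: {(-2, 2)}; classification: node.

Compute partial derivatives:
  f_x = -9*x**2 - 4*x*y - 30*x - 8*y - 24.
  f_y = -2*x**2 - 8*x - 3*y**2 + 14*y - 24.
Scan x_0 ∈ {−4, ..., 4}. For each x_0, f_y(x_0, y) is a polynomial in y; find its integer roots y ∈ {−4, ..., 4}, then test f_x and f at those candidates.
  x = -4: f_y(-4, y) = -3*y**2 + 14*y - 24; no integer root y with |y| ≤ 4.
  x = -3: f_y(-3, y) = -3*y**2 + 14*y - 18; no integer root y with |y| ≤ 4.
  x = -2: f_y(-2, y) = -3*y**2 + 14*y - 16; vanishes at y ∈ {2}. (-2, 2): f_x = 0, f = 0 — SINGULAR.
  x = -1: f_y(-1, y) = -3*y**2 + 14*y - 18; no integer root y with |y| ≤ 4.
  x = 0: f_y(0, y) = -3*y**2 + 14*y - 24; no integer root y with |y| ≤ 4.
  x = 1: f_y(1, y) = -3*y**2 + 14*y - 34; no integer root y with |y| ≤ 4.
  x = 2: f_y(2, y) = -3*y**2 + 14*y - 48; no integer root y with |y| ≤ 4.
  x = 3: f_y(3, y) = -3*y**2 + 14*y - 66; no integer root y with |y| ≤ 4.
  x = 4: f_y(4, y) = -3*y**2 + 14*y - 88; no integer root y with |y| ≤ 4.
Only singular point on the grid: (-2, 2).
Classify: substitute x = -2 + u, y = 2 + v and expand: f = -3*u**3 - 2*u**2*v - u**2 - v**3 + v**2.
No constant or linear terms (consistent with a singular point). Quadratic part: -u**2 + v**2. Cubic part: -3*u**3 - 2*u**2*v - v**3.
The quadratic part v**2 - u**2 = (v − u)(v + u) splits into two distinct linear factors, so there are two distinct tangent lines y − 2 = ±(x − -2) — this is a node (ordinary double point).
Classification: node.
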